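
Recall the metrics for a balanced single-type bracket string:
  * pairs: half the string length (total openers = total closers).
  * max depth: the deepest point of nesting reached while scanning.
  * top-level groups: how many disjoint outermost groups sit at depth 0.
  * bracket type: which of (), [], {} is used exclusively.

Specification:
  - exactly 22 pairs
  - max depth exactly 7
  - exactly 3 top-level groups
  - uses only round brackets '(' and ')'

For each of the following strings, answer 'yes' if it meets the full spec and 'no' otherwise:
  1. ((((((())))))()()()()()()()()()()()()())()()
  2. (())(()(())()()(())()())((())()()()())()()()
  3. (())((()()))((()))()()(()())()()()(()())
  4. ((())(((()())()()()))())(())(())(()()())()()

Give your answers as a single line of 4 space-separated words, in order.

Answer: yes no no no

Derivation:
String 1 '((((((())))))()()()()()()()()()()()()())()()': depth seq [1 2 3 4 5 6 7 6 5 4 3 2 1 2 1 2 1 2 1 2 1 2 1 2 1 2 1 2 1 2 1 2 1 2 1 2 1 2 1 0 1 0 1 0]
  -> pairs=22 depth=7 groups=3 -> yes
String 2 '(())(()(())()()(())()())((())()()()())()()()': depth seq [1 2 1 0 1 2 1 2 3 2 1 2 1 2 1 2 3 2 1 2 1 2 1 0 1 2 3 2 1 2 1 2 1 2 1 2 1 0 1 0 1 0 1 0]
  -> pairs=22 depth=3 groups=6 -> no
String 3 '(())((()()))((()))()()(()())()()()(()())': depth seq [1 2 1 0 1 2 3 2 3 2 1 0 1 2 3 2 1 0 1 0 1 0 1 2 1 2 1 0 1 0 1 0 1 0 1 2 1 2 1 0]
  -> pairs=20 depth=3 groups=10 -> no
String 4 '((())(((()())()()()))())(())(())(()()())()()': depth seq [1 2 3 2 1 2 3 4 5 4 5 4 3 4 3 4 3 4 3 2 1 2 1 0 1 2 1 0 1 2 1 0 1 2 1 2 1 2 1 0 1 0 1 0]
  -> pairs=22 depth=5 groups=6 -> no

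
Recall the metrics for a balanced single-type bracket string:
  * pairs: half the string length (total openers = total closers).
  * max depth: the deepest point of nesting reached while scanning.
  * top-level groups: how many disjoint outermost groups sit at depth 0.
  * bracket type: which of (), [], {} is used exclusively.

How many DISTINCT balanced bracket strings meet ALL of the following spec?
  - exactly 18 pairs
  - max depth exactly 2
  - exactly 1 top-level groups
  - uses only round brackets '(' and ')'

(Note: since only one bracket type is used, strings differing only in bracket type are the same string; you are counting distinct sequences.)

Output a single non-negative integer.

Answer: 1

Derivation:
Spec: pairs=18 depth=2 groups=1
Count(depth <= 2) = 1
Count(depth <= 1) = 0
Count(depth == 2) = 1 - 0 = 1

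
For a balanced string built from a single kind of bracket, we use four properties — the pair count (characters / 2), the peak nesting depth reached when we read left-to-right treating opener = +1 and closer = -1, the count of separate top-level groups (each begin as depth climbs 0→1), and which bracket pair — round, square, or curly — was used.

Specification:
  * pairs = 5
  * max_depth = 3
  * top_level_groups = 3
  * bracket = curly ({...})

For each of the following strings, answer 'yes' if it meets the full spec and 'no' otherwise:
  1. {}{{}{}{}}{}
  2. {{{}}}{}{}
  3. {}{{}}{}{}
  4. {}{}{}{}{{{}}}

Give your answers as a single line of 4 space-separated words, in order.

String 1 '{}{{}{}{}}{}': depth seq [1 0 1 2 1 2 1 2 1 0 1 0]
  -> pairs=6 depth=2 groups=3 -> no
String 2 '{{{}}}{}{}': depth seq [1 2 3 2 1 0 1 0 1 0]
  -> pairs=5 depth=3 groups=3 -> yes
String 3 '{}{{}}{}{}': depth seq [1 0 1 2 1 0 1 0 1 0]
  -> pairs=5 depth=2 groups=4 -> no
String 4 '{}{}{}{}{{{}}}': depth seq [1 0 1 0 1 0 1 0 1 2 3 2 1 0]
  -> pairs=7 depth=3 groups=5 -> no

Answer: no yes no no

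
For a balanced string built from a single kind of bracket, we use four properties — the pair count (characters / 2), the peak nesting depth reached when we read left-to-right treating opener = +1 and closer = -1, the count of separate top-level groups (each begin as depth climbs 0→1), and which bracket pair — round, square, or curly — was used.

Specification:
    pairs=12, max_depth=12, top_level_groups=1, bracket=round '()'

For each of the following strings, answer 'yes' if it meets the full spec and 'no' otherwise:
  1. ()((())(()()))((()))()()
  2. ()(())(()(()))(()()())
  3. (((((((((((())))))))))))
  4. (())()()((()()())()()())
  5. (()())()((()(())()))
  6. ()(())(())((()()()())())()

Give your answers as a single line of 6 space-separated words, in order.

String 1 '()((())(()()))((()))()()': depth seq [1 0 1 2 3 2 1 2 3 2 3 2 1 0 1 2 3 2 1 0 1 0 1 0]
  -> pairs=12 depth=3 groups=5 -> no
String 2 '()(())(()(()))(()()())': depth seq [1 0 1 2 1 0 1 2 1 2 3 2 1 0 1 2 1 2 1 2 1 0]
  -> pairs=11 depth=3 groups=4 -> no
String 3 '(((((((((((())))))))))))': depth seq [1 2 3 4 5 6 7 8 9 10 11 12 11 10 9 8 7 6 5 4 3 2 1 0]
  -> pairs=12 depth=12 groups=1 -> yes
String 4 '(())()()((()()())()()())': depth seq [1 2 1 0 1 0 1 0 1 2 3 2 3 2 3 2 1 2 1 2 1 2 1 0]
  -> pairs=12 depth=3 groups=4 -> no
String 5 '(()())()((()(())()))': depth seq [1 2 1 2 1 0 1 0 1 2 3 2 3 4 3 2 3 2 1 0]
  -> pairs=10 depth=4 groups=3 -> no
String 6 '()(())(())((()()()())())()': depth seq [1 0 1 2 1 0 1 2 1 0 1 2 3 2 3 2 3 2 3 2 1 2 1 0 1 0]
  -> pairs=13 depth=3 groups=5 -> no

Answer: no no yes no no no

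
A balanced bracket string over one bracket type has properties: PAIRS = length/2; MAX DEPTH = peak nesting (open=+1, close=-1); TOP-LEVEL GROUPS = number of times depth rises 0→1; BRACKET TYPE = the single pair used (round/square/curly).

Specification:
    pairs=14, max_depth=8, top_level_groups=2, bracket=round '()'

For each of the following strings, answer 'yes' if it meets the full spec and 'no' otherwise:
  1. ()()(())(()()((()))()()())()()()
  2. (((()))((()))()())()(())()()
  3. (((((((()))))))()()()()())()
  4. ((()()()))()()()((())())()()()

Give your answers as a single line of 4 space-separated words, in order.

String 1 '()()(())(()()((()))()()())()()()': depth seq [1 0 1 0 1 2 1 0 1 2 1 2 1 2 3 4 3 2 1 2 1 2 1 2 1 0 1 0 1 0 1 0]
  -> pairs=16 depth=4 groups=7 -> no
String 2 '(((()))((()))()())()(())()()': depth seq [1 2 3 4 3 2 1 2 3 4 3 2 1 2 1 2 1 0 1 0 1 2 1 0 1 0 1 0]
  -> pairs=14 depth=4 groups=5 -> no
String 3 '(((((((()))))))()()()()())()': depth seq [1 2 3 4 5 6 7 8 7 6 5 4 3 2 1 2 1 2 1 2 1 2 1 2 1 0 1 0]
  -> pairs=14 depth=8 groups=2 -> yes
String 4 '((()()()))()()()((())())()()()': depth seq [1 2 3 2 3 2 3 2 1 0 1 0 1 0 1 0 1 2 3 2 1 2 1 0 1 0 1 0 1 0]
  -> pairs=15 depth=3 groups=8 -> no

Answer: no no yes no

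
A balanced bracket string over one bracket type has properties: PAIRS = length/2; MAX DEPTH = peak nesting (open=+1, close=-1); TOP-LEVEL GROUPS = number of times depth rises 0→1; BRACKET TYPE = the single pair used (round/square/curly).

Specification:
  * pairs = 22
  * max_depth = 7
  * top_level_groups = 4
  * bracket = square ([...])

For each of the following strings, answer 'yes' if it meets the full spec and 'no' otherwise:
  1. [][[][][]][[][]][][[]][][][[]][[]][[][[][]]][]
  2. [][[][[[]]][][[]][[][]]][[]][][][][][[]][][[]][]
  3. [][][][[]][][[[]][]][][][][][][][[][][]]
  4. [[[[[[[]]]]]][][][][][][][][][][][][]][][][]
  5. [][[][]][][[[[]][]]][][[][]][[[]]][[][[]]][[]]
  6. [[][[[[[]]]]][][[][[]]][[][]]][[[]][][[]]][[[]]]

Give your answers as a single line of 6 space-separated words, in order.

String 1 '[][[][][]][[][]][][[]][][][[]][[]][[][[][]]][]': depth seq [1 0 1 2 1 2 1 2 1 0 1 2 1 2 1 0 1 0 1 2 1 0 1 0 1 0 1 2 1 0 1 2 1 0 1 2 1 2 3 2 3 2 1 0 1 0]
  -> pairs=23 depth=3 groups=11 -> no
String 2 '[][[][[[]]][][[]][[][]]][[]][][][][][[]][][[]][]': depth seq [1 0 1 2 1 2 3 4 3 2 1 2 1 2 3 2 1 2 3 2 3 2 1 0 1 2 1 0 1 0 1 0 1 0 1 0 1 2 1 0 1 0 1 2 1 0 1 0]
  -> pairs=24 depth=4 groups=11 -> no
String 3 '[][][][[]][][[[]][]][][][][][][][[][][]]': depth seq [1 0 1 0 1 0 1 2 1 0 1 0 1 2 3 2 1 2 1 0 1 0 1 0 1 0 1 0 1 0 1 0 1 2 1 2 1 2 1 0]
  -> pairs=20 depth=3 groups=13 -> no
String 4 '[[[[[[[]]]]]][][][][][][][][][][][][]][][][]': depth seq [1 2 3 4 5 6 7 6 5 4 3 2 1 2 1 2 1 2 1 2 1 2 1 2 1 2 1 2 1 2 1 2 1 2 1 2 1 0 1 0 1 0 1 0]
  -> pairs=22 depth=7 groups=4 -> yes
String 5 '[][[][]][][[[[]][]]][][[][]][[[]]][[][[]]][[]]': depth seq [1 0 1 2 1 2 1 0 1 0 1 2 3 4 3 2 3 2 1 0 1 0 1 2 1 2 1 0 1 2 3 2 1 0 1 2 1 2 3 2 1 0 1 2 1 0]
  -> pairs=23 depth=4 groups=9 -> no
String 6 '[[][[[[[]]]]][][[][[]]][[][]]][[[]][][[]]][[[]]]': depth seq [1 2 1 2 3 4 5 6 5 4 3 2 1 2 1 2 3 2 3 4 3 2 1 2 3 2 3 2 1 0 1 2 3 2 1 2 1 2 3 2 1 0 1 2 3 2 1 0]
  -> pairs=24 depth=6 groups=3 -> no

Answer: no no no yes no no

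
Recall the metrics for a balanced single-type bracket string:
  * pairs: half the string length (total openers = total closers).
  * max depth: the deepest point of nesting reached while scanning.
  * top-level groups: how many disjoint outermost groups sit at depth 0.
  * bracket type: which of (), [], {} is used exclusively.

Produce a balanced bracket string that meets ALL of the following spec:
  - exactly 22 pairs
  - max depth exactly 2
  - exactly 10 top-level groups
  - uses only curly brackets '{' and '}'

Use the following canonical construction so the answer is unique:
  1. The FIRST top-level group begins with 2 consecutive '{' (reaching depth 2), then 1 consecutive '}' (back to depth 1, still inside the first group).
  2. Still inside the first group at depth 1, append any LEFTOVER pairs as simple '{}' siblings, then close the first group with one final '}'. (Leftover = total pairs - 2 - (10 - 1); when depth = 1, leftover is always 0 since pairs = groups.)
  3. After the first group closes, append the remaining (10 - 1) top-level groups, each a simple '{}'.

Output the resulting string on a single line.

Answer: {{}{}{}{}{}{}{}{}{}{}{}{}}{}{}{}{}{}{}{}{}{}

Derivation:
Spec: pairs=22 depth=2 groups=10
Leftover pairs = 22 - 2 - (10-1) = 11
First group: deep chain of depth 2 + 11 sibling pairs
Remaining 9 groups: simple '{}' each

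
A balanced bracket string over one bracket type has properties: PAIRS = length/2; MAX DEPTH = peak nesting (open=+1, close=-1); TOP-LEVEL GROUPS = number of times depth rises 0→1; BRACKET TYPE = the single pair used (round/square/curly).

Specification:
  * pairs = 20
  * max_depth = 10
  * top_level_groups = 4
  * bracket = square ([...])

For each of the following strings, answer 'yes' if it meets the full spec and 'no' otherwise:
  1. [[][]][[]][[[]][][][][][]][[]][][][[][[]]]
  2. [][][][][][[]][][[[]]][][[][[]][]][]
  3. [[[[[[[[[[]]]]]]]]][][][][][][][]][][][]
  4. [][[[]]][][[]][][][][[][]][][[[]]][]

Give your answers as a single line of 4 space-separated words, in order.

Answer: no no yes no

Derivation:
String 1 '[[][]][[]][[[]][][][][][]][[]][][][[][[]]]': depth seq [1 2 1 2 1 0 1 2 1 0 1 2 3 2 1 2 1 2 1 2 1 2 1 2 1 0 1 2 1 0 1 0 1 0 1 2 1 2 3 2 1 0]
  -> pairs=21 depth=3 groups=7 -> no
String 2 '[][][][][][[]][][[[]]][][[][[]][]][]': depth seq [1 0 1 0 1 0 1 0 1 0 1 2 1 0 1 0 1 2 3 2 1 0 1 0 1 2 1 2 3 2 1 2 1 0 1 0]
  -> pairs=18 depth=3 groups=11 -> no
String 3 '[[[[[[[[[[]]]]]]]]][][][][][][][]][][][]': depth seq [1 2 3 4 5 6 7 8 9 10 9 8 7 6 5 4 3 2 1 2 1 2 1 2 1 2 1 2 1 2 1 2 1 0 1 0 1 0 1 0]
  -> pairs=20 depth=10 groups=4 -> yes
String 4 '[][[[]]][][[]][][][][[][]][][[[]]][]': depth seq [1 0 1 2 3 2 1 0 1 0 1 2 1 0 1 0 1 0 1 0 1 2 1 2 1 0 1 0 1 2 3 2 1 0 1 0]
  -> pairs=18 depth=3 groups=11 -> no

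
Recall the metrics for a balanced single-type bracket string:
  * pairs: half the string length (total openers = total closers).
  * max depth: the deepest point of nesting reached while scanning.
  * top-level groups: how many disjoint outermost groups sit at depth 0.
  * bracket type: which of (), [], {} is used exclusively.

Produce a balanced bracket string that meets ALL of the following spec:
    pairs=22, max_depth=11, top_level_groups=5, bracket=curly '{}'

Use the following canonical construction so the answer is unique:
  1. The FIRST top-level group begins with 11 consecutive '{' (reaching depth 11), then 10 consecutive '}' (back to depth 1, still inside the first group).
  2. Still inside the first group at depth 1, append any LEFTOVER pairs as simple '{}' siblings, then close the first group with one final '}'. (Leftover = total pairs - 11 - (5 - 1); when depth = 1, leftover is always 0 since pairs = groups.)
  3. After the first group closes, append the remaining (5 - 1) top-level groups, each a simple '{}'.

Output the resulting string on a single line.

Spec: pairs=22 depth=11 groups=5
Leftover pairs = 22 - 11 - (5-1) = 7
First group: deep chain of depth 11 + 7 sibling pairs
Remaining 4 groups: simple '{}' each

Answer: {{{{{{{{{{{}}}}}}}}}}{}{}{}{}{}{}{}}{}{}{}{}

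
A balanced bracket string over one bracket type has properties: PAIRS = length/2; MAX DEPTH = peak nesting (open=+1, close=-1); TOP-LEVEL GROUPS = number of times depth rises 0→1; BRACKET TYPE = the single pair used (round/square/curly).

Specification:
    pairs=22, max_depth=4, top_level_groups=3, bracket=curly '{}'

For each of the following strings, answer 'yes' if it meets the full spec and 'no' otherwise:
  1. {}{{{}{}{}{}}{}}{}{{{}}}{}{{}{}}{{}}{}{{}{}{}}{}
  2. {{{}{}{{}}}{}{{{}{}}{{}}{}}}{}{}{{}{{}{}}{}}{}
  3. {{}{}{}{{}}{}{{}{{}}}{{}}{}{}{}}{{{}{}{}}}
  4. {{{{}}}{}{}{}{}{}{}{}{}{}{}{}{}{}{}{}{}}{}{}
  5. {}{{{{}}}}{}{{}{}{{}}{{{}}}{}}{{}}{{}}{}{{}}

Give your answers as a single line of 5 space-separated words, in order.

String 1 '{}{{{}{}{}{}}{}}{}{{{}}}{}{{}{}}{{}}{}{{}{}{}}{}': depth seq [1 0 1 2 3 2 3 2 3 2 3 2 1 2 1 0 1 0 1 2 3 2 1 0 1 0 1 2 1 2 1 0 1 2 1 0 1 0 1 2 1 2 1 2 1 0 1 0]
  -> pairs=24 depth=3 groups=10 -> no
String 2 '{{{}{}{{}}}{}{{{}{}}{{}}{}}}{}{}{{}{{}{}}{}}{}': depth seq [1 2 3 2 3 2 3 4 3 2 1 2 1 2 3 4 3 4 3 2 3 4 3 2 3 2 1 0 1 0 1 0 1 2 1 2 3 2 3 2 1 2 1 0 1 0]
  -> pairs=23 depth=4 groups=5 -> no
String 3 '{{}{}{}{{}}{}{{}{{}}}{{}}{}{}{}}{{{}{}{}}}': depth seq [1 2 1 2 1 2 1 2 3 2 1 2 1 2 3 2 3 4 3 2 1 2 3 2 1 2 1 2 1 2 1 0 1 2 3 2 3 2 3 2 1 0]
  -> pairs=21 depth=4 groups=2 -> no
String 4 '{{{{}}}{}{}{}{}{}{}{}{}{}{}{}{}{}{}{}{}}{}{}': depth seq [1 2 3 4 3 2 1 2 1 2 1 2 1 2 1 2 1 2 1 2 1 2 1 2 1 2 1 2 1 2 1 2 1 2 1 2 1 2 1 0 1 0 1 0]
  -> pairs=22 depth=4 groups=3 -> yes
String 5 '{}{{{{}}}}{}{{}{}{{}}{{{}}}{}}{{}}{{}}{}{{}}': depth seq [1 0 1 2 3 4 3 2 1 0 1 0 1 2 1 2 1 2 3 2 1 2 3 4 3 2 1 2 1 0 1 2 1 0 1 2 1 0 1 0 1 2 1 0]
  -> pairs=22 depth=4 groups=8 -> no

Answer: no no no yes no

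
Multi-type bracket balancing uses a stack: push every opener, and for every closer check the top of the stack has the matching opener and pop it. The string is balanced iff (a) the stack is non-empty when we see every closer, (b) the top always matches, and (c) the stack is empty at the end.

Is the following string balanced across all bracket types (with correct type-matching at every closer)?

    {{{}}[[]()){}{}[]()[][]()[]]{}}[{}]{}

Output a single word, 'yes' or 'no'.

pos 0: push '{'; stack = {
pos 1: push '{'; stack = {{
pos 2: push '{'; stack = {{{
pos 3: '}' matches '{'; pop; stack = {{
pos 4: '}' matches '{'; pop; stack = {
pos 5: push '['; stack = {[
pos 6: push '['; stack = {[[
pos 7: ']' matches '['; pop; stack = {[
pos 8: push '('; stack = {[(
pos 9: ')' matches '('; pop; stack = {[
pos 10: saw closer ')' but top of stack is '[' (expected ']') → INVALID
Verdict: type mismatch at position 10: ')' closes '[' → no

Answer: no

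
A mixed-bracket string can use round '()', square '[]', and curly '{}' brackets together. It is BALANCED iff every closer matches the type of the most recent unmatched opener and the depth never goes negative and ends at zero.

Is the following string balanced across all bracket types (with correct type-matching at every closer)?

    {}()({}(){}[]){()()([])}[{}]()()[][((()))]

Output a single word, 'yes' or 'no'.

pos 0: push '{'; stack = {
pos 1: '}' matches '{'; pop; stack = (empty)
pos 2: push '('; stack = (
pos 3: ')' matches '('; pop; stack = (empty)
pos 4: push '('; stack = (
pos 5: push '{'; stack = ({
pos 6: '}' matches '{'; pop; stack = (
pos 7: push '('; stack = ((
pos 8: ')' matches '('; pop; stack = (
pos 9: push '{'; stack = ({
pos 10: '}' matches '{'; pop; stack = (
pos 11: push '['; stack = ([
pos 12: ']' matches '['; pop; stack = (
pos 13: ')' matches '('; pop; stack = (empty)
pos 14: push '{'; stack = {
pos 15: push '('; stack = {(
pos 16: ')' matches '('; pop; stack = {
pos 17: push '('; stack = {(
pos 18: ')' matches '('; pop; stack = {
pos 19: push '('; stack = {(
pos 20: push '['; stack = {([
pos 21: ']' matches '['; pop; stack = {(
pos 22: ')' matches '('; pop; stack = {
pos 23: '}' matches '{'; pop; stack = (empty)
pos 24: push '['; stack = [
pos 25: push '{'; stack = [{
pos 26: '}' matches '{'; pop; stack = [
pos 27: ']' matches '['; pop; stack = (empty)
pos 28: push '('; stack = (
pos 29: ')' matches '('; pop; stack = (empty)
pos 30: push '('; stack = (
pos 31: ')' matches '('; pop; stack = (empty)
pos 32: push '['; stack = [
pos 33: ']' matches '['; pop; stack = (empty)
pos 34: push '['; stack = [
pos 35: push '('; stack = [(
pos 36: push '('; stack = [((
pos 37: push '('; stack = [(((
pos 38: ')' matches '('; pop; stack = [((
pos 39: ')' matches '('; pop; stack = [(
pos 40: ')' matches '('; pop; stack = [
pos 41: ']' matches '['; pop; stack = (empty)
end: stack empty → VALID
Verdict: properly nested → yes

Answer: yes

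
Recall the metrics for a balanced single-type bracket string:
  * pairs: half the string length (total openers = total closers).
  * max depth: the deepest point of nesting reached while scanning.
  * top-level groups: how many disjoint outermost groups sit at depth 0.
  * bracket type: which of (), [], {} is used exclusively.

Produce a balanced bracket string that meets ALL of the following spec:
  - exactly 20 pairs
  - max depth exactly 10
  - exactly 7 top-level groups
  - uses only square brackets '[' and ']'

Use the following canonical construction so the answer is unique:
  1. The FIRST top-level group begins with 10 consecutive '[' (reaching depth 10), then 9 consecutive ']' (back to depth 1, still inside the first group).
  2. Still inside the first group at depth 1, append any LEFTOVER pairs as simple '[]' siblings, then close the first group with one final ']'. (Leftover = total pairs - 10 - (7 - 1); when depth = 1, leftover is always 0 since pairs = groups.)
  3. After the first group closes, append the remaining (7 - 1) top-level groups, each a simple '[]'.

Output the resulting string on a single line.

Answer: [[[[[[[[[[]]]]]]]]][][][][]][][][][][][]

Derivation:
Spec: pairs=20 depth=10 groups=7
Leftover pairs = 20 - 10 - (7-1) = 4
First group: deep chain of depth 10 + 4 sibling pairs
Remaining 6 groups: simple '[]' each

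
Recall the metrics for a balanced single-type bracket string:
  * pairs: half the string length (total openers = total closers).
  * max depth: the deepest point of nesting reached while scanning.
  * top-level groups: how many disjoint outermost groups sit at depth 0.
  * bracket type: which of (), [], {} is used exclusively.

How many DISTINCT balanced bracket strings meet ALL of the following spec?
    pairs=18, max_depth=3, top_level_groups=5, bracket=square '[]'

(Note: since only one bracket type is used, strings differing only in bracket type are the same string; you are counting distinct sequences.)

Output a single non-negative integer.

Answer: 1629620

Derivation:
Spec: pairs=18 depth=3 groups=5
Count(depth <= 3) = 1632000
Count(depth <= 2) = 2380
Count(depth == 3) = 1632000 - 2380 = 1629620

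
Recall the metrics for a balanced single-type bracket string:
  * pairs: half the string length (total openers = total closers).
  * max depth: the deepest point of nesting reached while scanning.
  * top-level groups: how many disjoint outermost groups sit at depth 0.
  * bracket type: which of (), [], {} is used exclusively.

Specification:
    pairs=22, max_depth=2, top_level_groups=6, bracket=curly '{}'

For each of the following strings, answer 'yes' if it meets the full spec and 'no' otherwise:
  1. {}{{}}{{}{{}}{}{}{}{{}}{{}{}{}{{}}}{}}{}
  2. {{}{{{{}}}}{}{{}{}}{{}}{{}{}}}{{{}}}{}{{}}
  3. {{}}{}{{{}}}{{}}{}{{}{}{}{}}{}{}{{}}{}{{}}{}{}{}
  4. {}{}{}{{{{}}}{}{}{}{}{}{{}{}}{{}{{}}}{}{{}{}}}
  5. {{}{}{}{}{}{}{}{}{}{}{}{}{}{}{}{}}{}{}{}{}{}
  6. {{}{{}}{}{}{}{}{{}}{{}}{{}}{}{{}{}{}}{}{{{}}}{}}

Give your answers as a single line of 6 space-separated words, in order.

String 1 '{}{{}}{{}{{}}{}{}{}{{}}{{}{}{}{{}}}{}}{}': depth seq [1 0 1 2 1 0 1 2 1 2 3 2 1 2 1 2 1 2 1 2 3 2 1 2 3 2 3 2 3 2 3 4 3 2 1 2 1 0 1 0]
  -> pairs=20 depth=4 groups=4 -> no
String 2 '{{}{{{{}}}}{}{{}{}}{{}}{{}{}}}{{{}}}{}{{}}': depth seq [1 2 1 2 3 4 5 4 3 2 1 2 1 2 3 2 3 2 1 2 3 2 1 2 3 2 3 2 1 0 1 2 3 2 1 0 1 0 1 2 1 0]
  -> pairs=21 depth=5 groups=4 -> no
String 3 '{{}}{}{{{}}}{{}}{}{{}{}{}{}}{}{}{{}}{}{{}}{}{}{}': depth seq [1 2 1 0 1 0 1 2 3 2 1 0 1 2 1 0 1 0 1 2 1 2 1 2 1 2 1 0 1 0 1 0 1 2 1 0 1 0 1 2 1 0 1 0 1 0 1 0]
  -> pairs=24 depth=3 groups=14 -> no
String 4 '{}{}{}{{{{}}}{}{}{}{}{}{{}{}}{{}{{}}}{}{{}{}}}': depth seq [1 0 1 0 1 0 1 2 3 4 3 2 1 2 1 2 1 2 1 2 1 2 1 2 3 2 3 2 1 2 3 2 3 4 3 2 1 2 1 2 3 2 3 2 1 0]
  -> pairs=23 depth=4 groups=4 -> no
String 5 '{{}{}{}{}{}{}{}{}{}{}{}{}{}{}{}{}}{}{}{}{}{}': depth seq [1 2 1 2 1 2 1 2 1 2 1 2 1 2 1 2 1 2 1 2 1 2 1 2 1 2 1 2 1 2 1 2 1 0 1 0 1 0 1 0 1 0 1 0]
  -> pairs=22 depth=2 groups=6 -> yes
String 6 '{{}{{}}{}{}{}{}{{}}{{}}{{}}{}{{}{}{}}{}{{{}}}{}}': depth seq [1 2 1 2 3 2 1 2 1 2 1 2 1 2 1 2 3 2 1 2 3 2 1 2 3 2 1 2 1 2 3 2 3 2 3 2 1 2 1 2 3 4 3 2 1 2 1 0]
  -> pairs=24 depth=4 groups=1 -> no

Answer: no no no no yes no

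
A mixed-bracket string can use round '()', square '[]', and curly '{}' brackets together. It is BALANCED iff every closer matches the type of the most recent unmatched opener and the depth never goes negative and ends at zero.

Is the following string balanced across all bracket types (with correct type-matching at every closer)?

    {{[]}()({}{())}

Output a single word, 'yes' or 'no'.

pos 0: push '{'; stack = {
pos 1: push '{'; stack = {{
pos 2: push '['; stack = {{[
pos 3: ']' matches '['; pop; stack = {{
pos 4: '}' matches '{'; pop; stack = {
pos 5: push '('; stack = {(
pos 6: ')' matches '('; pop; stack = {
pos 7: push '('; stack = {(
pos 8: push '{'; stack = {({
pos 9: '}' matches '{'; pop; stack = {(
pos 10: push '{'; stack = {({
pos 11: push '('; stack = {({(
pos 12: ')' matches '('; pop; stack = {({
pos 13: saw closer ')' but top of stack is '{' (expected '}') → INVALID
Verdict: type mismatch at position 13: ')' closes '{' → no

Answer: no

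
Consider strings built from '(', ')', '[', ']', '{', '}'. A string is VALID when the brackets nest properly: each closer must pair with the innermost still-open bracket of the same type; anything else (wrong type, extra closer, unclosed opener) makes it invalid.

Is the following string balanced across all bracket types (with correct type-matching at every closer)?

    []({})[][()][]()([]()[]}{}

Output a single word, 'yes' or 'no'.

pos 0: push '['; stack = [
pos 1: ']' matches '['; pop; stack = (empty)
pos 2: push '('; stack = (
pos 3: push '{'; stack = ({
pos 4: '}' matches '{'; pop; stack = (
pos 5: ')' matches '('; pop; stack = (empty)
pos 6: push '['; stack = [
pos 7: ']' matches '['; pop; stack = (empty)
pos 8: push '['; stack = [
pos 9: push '('; stack = [(
pos 10: ')' matches '('; pop; stack = [
pos 11: ']' matches '['; pop; stack = (empty)
pos 12: push '['; stack = [
pos 13: ']' matches '['; pop; stack = (empty)
pos 14: push '('; stack = (
pos 15: ')' matches '('; pop; stack = (empty)
pos 16: push '('; stack = (
pos 17: push '['; stack = ([
pos 18: ']' matches '['; pop; stack = (
pos 19: push '('; stack = ((
pos 20: ')' matches '('; pop; stack = (
pos 21: push '['; stack = ([
pos 22: ']' matches '['; pop; stack = (
pos 23: saw closer '}' but top of stack is '(' (expected ')') → INVALID
Verdict: type mismatch at position 23: '}' closes '(' → no

Answer: no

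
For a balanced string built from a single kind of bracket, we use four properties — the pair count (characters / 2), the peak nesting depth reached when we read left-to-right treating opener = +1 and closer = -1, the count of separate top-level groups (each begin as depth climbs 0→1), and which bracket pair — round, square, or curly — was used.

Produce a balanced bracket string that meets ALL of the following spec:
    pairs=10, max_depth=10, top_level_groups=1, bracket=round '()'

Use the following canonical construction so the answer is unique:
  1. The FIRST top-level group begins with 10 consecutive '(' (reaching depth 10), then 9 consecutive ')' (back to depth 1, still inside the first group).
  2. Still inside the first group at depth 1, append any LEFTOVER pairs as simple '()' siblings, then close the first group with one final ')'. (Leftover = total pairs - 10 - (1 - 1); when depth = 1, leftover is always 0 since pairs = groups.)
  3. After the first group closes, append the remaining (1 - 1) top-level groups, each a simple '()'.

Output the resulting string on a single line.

Answer: (((((((((())))))))))

Derivation:
Spec: pairs=10 depth=10 groups=1
Leftover pairs = 10 - 10 - (1-1) = 0
First group: deep chain of depth 10 + 0 sibling pairs
Remaining 0 groups: simple '()' each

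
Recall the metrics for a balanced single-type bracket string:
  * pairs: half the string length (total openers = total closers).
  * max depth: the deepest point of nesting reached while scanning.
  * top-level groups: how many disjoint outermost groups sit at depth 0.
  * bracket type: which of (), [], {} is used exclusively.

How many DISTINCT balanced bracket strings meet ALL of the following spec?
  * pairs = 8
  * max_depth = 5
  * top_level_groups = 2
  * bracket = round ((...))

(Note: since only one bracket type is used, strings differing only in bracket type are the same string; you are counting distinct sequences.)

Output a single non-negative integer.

Spec: pairs=8 depth=5 groups=2
Count(depth <= 5) = 407
Count(depth <= 4) = 323
Count(depth == 5) = 407 - 323 = 84

Answer: 84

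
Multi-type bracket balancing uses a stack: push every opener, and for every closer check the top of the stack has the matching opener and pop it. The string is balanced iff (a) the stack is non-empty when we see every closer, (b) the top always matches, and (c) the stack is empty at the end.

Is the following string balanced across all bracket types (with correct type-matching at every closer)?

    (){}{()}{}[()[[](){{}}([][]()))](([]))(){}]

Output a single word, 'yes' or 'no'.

pos 0: push '('; stack = (
pos 1: ')' matches '('; pop; stack = (empty)
pos 2: push '{'; stack = {
pos 3: '}' matches '{'; pop; stack = (empty)
pos 4: push '{'; stack = {
pos 5: push '('; stack = {(
pos 6: ')' matches '('; pop; stack = {
pos 7: '}' matches '{'; pop; stack = (empty)
pos 8: push '{'; stack = {
pos 9: '}' matches '{'; pop; stack = (empty)
pos 10: push '['; stack = [
pos 11: push '('; stack = [(
pos 12: ')' matches '('; pop; stack = [
pos 13: push '['; stack = [[
pos 14: push '['; stack = [[[
pos 15: ']' matches '['; pop; stack = [[
pos 16: push '('; stack = [[(
pos 17: ')' matches '('; pop; stack = [[
pos 18: push '{'; stack = [[{
pos 19: push '{'; stack = [[{{
pos 20: '}' matches '{'; pop; stack = [[{
pos 21: '}' matches '{'; pop; stack = [[
pos 22: push '('; stack = [[(
pos 23: push '['; stack = [[([
pos 24: ']' matches '['; pop; stack = [[(
pos 25: push '['; stack = [[([
pos 26: ']' matches '['; pop; stack = [[(
pos 27: push '('; stack = [[((
pos 28: ')' matches '('; pop; stack = [[(
pos 29: ')' matches '('; pop; stack = [[
pos 30: saw closer ')' but top of stack is '[' (expected ']') → INVALID
Verdict: type mismatch at position 30: ')' closes '[' → no

Answer: no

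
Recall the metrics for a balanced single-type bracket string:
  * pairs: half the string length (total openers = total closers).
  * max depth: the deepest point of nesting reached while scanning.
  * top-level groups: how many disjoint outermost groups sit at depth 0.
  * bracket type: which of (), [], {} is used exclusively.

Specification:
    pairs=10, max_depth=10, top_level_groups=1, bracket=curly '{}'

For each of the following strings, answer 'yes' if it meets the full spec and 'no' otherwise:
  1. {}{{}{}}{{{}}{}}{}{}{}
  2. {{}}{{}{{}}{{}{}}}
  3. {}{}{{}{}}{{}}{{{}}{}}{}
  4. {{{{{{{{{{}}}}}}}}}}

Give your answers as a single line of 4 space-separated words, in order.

Answer: no no no yes

Derivation:
String 1 '{}{{}{}}{{{}}{}}{}{}{}': depth seq [1 0 1 2 1 2 1 0 1 2 3 2 1 2 1 0 1 0 1 0 1 0]
  -> pairs=11 depth=3 groups=6 -> no
String 2 '{{}}{{}{{}}{{}{}}}': depth seq [1 2 1 0 1 2 1 2 3 2 1 2 3 2 3 2 1 0]
  -> pairs=9 depth=3 groups=2 -> no
String 3 '{}{}{{}{}}{{}}{{{}}{}}{}': depth seq [1 0 1 0 1 2 1 2 1 0 1 2 1 0 1 2 3 2 1 2 1 0 1 0]
  -> pairs=12 depth=3 groups=6 -> no
String 4 '{{{{{{{{{{}}}}}}}}}}': depth seq [1 2 3 4 5 6 7 8 9 10 9 8 7 6 5 4 3 2 1 0]
  -> pairs=10 depth=10 groups=1 -> yes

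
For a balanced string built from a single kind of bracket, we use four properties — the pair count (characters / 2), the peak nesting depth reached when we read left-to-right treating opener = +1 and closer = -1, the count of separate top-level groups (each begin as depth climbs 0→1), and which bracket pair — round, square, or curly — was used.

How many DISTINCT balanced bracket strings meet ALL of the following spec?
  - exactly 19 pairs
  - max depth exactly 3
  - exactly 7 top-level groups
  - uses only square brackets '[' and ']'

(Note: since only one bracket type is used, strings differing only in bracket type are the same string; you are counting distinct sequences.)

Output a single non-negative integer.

Answer: 3805116

Derivation:
Spec: pairs=19 depth=3 groups=7
Count(depth <= 3) = 3823680
Count(depth <= 2) = 18564
Count(depth == 3) = 3823680 - 18564 = 3805116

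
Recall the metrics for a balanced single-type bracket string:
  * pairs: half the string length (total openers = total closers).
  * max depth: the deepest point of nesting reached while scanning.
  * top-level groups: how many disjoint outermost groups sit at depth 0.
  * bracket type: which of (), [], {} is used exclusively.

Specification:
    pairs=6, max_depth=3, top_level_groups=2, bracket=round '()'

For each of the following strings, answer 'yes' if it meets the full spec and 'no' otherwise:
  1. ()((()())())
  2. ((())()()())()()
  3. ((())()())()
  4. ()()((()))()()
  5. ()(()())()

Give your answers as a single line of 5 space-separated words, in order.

Answer: yes no yes no no

Derivation:
String 1 '()((()())())': depth seq [1 0 1 2 3 2 3 2 1 2 1 0]
  -> pairs=6 depth=3 groups=2 -> yes
String 2 '((())()()())()()': depth seq [1 2 3 2 1 2 1 2 1 2 1 0 1 0 1 0]
  -> pairs=8 depth=3 groups=3 -> no
String 3 '((())()())()': depth seq [1 2 3 2 1 2 1 2 1 0 1 0]
  -> pairs=6 depth=3 groups=2 -> yes
String 4 '()()((()))()()': depth seq [1 0 1 0 1 2 3 2 1 0 1 0 1 0]
  -> pairs=7 depth=3 groups=5 -> no
String 5 '()(()())()': depth seq [1 0 1 2 1 2 1 0 1 0]
  -> pairs=5 depth=2 groups=3 -> no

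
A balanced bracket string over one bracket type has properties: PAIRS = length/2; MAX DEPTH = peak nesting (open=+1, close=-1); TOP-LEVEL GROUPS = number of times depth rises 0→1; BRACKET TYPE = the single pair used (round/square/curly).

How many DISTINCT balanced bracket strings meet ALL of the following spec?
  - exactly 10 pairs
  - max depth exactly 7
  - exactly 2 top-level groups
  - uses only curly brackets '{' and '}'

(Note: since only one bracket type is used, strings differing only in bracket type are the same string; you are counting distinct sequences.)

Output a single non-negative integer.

Spec: pairs=10 depth=7 groups=2
Count(depth <= 7) = 4832
Count(depth <= 6) = 4656
Count(depth == 7) = 4832 - 4656 = 176

Answer: 176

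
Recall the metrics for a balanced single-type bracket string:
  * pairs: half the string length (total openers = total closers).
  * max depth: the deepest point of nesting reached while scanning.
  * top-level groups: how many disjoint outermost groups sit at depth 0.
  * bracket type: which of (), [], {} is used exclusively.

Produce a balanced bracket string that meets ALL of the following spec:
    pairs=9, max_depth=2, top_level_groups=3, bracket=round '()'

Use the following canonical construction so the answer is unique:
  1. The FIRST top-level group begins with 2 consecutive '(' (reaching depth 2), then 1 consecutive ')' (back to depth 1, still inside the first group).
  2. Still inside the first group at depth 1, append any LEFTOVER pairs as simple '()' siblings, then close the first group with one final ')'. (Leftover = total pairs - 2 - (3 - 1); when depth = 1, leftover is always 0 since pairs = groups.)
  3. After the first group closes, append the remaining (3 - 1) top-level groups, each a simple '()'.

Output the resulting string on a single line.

Spec: pairs=9 depth=2 groups=3
Leftover pairs = 9 - 2 - (3-1) = 5
First group: deep chain of depth 2 + 5 sibling pairs
Remaining 2 groups: simple '()' each

Answer: (()()()()()())()()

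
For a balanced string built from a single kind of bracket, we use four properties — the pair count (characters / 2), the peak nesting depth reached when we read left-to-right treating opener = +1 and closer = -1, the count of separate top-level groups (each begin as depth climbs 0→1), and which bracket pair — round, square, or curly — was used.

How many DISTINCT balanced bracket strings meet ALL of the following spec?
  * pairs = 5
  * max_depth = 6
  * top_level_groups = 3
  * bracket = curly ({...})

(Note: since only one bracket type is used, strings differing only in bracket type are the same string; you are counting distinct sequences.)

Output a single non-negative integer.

Spec: pairs=5 depth=6 groups=3
Count(depth <= 6) = 9
Count(depth <= 5) = 9
Count(depth == 6) = 9 - 9 = 0

Answer: 0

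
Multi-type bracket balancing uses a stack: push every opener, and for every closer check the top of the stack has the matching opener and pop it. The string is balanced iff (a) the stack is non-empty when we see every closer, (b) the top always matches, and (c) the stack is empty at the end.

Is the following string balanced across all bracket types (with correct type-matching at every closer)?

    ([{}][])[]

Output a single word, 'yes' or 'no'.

pos 0: push '('; stack = (
pos 1: push '['; stack = ([
pos 2: push '{'; stack = ([{
pos 3: '}' matches '{'; pop; stack = ([
pos 4: ']' matches '['; pop; stack = (
pos 5: push '['; stack = ([
pos 6: ']' matches '['; pop; stack = (
pos 7: ')' matches '('; pop; stack = (empty)
pos 8: push '['; stack = [
pos 9: ']' matches '['; pop; stack = (empty)
end: stack empty → VALID
Verdict: properly nested → yes

Answer: yes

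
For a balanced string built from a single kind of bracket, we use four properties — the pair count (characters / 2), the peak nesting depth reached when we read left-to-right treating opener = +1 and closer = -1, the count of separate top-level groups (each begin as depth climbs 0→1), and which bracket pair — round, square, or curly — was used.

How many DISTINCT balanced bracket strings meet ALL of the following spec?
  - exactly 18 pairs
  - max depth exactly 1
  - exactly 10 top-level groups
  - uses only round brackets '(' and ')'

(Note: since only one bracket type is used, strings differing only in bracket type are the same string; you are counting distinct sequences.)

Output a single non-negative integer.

Spec: pairs=18 depth=1 groups=10
Count(depth <= 1) = 0
Count(depth <= 0) = 0
Count(depth == 1) = 0 - 0 = 0

Answer: 0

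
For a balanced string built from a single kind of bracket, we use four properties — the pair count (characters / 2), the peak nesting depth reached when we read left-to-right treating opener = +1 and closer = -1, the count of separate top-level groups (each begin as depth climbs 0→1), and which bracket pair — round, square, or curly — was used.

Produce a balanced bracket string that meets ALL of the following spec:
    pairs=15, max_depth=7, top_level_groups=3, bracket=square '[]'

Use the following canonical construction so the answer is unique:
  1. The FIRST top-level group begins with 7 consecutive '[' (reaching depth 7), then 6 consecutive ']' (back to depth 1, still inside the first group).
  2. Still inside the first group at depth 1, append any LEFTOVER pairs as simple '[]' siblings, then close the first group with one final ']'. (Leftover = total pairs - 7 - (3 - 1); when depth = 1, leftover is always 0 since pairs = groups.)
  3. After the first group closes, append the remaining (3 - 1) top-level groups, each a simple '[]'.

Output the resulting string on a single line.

Spec: pairs=15 depth=7 groups=3
Leftover pairs = 15 - 7 - (3-1) = 6
First group: deep chain of depth 7 + 6 sibling pairs
Remaining 2 groups: simple '[]' each

Answer: [[[[[[[]]]]]][][][][][][]][][]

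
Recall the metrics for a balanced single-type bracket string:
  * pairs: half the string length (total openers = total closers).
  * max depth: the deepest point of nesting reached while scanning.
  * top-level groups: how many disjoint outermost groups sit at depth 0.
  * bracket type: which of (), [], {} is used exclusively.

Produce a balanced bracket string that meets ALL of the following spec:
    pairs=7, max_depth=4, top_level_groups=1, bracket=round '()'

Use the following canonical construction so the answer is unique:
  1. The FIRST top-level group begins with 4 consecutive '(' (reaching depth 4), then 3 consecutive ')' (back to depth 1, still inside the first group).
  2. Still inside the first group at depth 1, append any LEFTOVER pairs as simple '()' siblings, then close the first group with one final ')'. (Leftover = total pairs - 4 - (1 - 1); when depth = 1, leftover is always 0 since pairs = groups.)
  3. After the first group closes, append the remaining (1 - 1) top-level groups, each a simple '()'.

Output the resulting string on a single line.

Answer: (((()))()()())

Derivation:
Spec: pairs=7 depth=4 groups=1
Leftover pairs = 7 - 4 - (1-1) = 3
First group: deep chain of depth 4 + 3 sibling pairs
Remaining 0 groups: simple '()' each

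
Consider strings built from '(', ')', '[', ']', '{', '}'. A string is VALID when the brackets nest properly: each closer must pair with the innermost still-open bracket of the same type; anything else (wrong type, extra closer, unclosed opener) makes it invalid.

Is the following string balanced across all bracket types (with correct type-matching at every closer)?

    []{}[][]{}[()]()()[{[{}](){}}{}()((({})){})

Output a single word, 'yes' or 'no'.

Answer: no

Derivation:
pos 0: push '['; stack = [
pos 1: ']' matches '['; pop; stack = (empty)
pos 2: push '{'; stack = {
pos 3: '}' matches '{'; pop; stack = (empty)
pos 4: push '['; stack = [
pos 5: ']' matches '['; pop; stack = (empty)
pos 6: push '['; stack = [
pos 7: ']' matches '['; pop; stack = (empty)
pos 8: push '{'; stack = {
pos 9: '}' matches '{'; pop; stack = (empty)
pos 10: push '['; stack = [
pos 11: push '('; stack = [(
pos 12: ')' matches '('; pop; stack = [
pos 13: ']' matches '['; pop; stack = (empty)
pos 14: push '('; stack = (
pos 15: ')' matches '('; pop; stack = (empty)
pos 16: push '('; stack = (
pos 17: ')' matches '('; pop; stack = (empty)
pos 18: push '['; stack = [
pos 19: push '{'; stack = [{
pos 20: push '['; stack = [{[
pos 21: push '{'; stack = [{[{
pos 22: '}' matches '{'; pop; stack = [{[
pos 23: ']' matches '['; pop; stack = [{
pos 24: push '('; stack = [{(
pos 25: ')' matches '('; pop; stack = [{
pos 26: push '{'; stack = [{{
pos 27: '}' matches '{'; pop; stack = [{
pos 28: '}' matches '{'; pop; stack = [
pos 29: push '{'; stack = [{
pos 30: '}' matches '{'; pop; stack = [
pos 31: push '('; stack = [(
pos 32: ')' matches '('; pop; stack = [
pos 33: push '('; stack = [(
pos 34: push '('; stack = [((
pos 35: push '('; stack = [(((
pos 36: push '{'; stack = [((({
pos 37: '}' matches '{'; pop; stack = [(((
pos 38: ')' matches '('; pop; stack = [((
pos 39: ')' matches '('; pop; stack = [(
pos 40: push '{'; stack = [({
pos 41: '}' matches '{'; pop; stack = [(
pos 42: ')' matches '('; pop; stack = [
end: stack still non-empty ([) → INVALID
Verdict: unclosed openers at end: [ → no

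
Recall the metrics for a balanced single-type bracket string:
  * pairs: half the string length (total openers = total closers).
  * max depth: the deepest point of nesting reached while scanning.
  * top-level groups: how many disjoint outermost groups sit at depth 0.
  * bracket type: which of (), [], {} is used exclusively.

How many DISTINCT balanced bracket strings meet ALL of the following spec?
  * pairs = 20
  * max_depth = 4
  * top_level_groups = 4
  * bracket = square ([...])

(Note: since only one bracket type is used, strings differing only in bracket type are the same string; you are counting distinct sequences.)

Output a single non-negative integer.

Spec: pairs=20 depth=4 groups=4
Count(depth <= 4) = 109837347
Count(depth <= 3) = 6909952
Count(depth == 4) = 109837347 - 6909952 = 102927395

Answer: 102927395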